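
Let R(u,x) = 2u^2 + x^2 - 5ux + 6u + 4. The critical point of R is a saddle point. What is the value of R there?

∂R/∂u = 4u - 5x + 6 = 0 and ∂R/∂x = -5u + 2x = 0, so (u, x) = (12/17, 30/17).
The Hessian has R_{uu} = 4, R_{xx} = 2, R_{ux} = -5, giving D = -17 < 0, so the point is a saddle point.
R(12/17, 30/17) = 104/17.

104/17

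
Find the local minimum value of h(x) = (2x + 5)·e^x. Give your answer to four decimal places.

-0.0604

By the product rule, h'(x) = (2x + 7)·e^x. Since e^x > 0, the only critical point is x = -7/2.
h''(-7/2) has the same sign as 2 > 0, so this is a local minimum.
h(-7/2) = (-2)·e^(-7/2) ≈ -0.0604.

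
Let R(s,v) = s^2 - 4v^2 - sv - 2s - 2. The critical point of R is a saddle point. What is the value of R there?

∂R/∂s = 2s - v - 2 = 0 and ∂R/∂v = -s - 8v = 0, so (s, v) = (16/17, -2/17).
The Hessian has R_{ss} = 2, R_{vv} = -8, R_{sv} = -1, giving D = -17 < 0, so the point is a saddle point.
R(16/17, -2/17) = -50/17.

-50/17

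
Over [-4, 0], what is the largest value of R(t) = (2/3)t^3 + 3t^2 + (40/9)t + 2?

R'(t) = 2t^2 + 6t + 40/9, which vanishes at t = -5/3 and t = -4/3.
Candidates: R(-4) = -94/9, R(-5/3) = -13/81, R(-4/3) = -14/81, R(0) = 2.
So the maximum is R(0) = 2.

2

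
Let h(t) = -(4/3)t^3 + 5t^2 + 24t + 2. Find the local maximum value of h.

Critical points: h'(t) = -4t^2 + 10t + 24 vanishes at t = -3/2, 4.
Second-derivative test with h''(t) = -8t + 10: h''(-3/2) = 22 > 0 ⇒ local minimum; h''(4) = -22 < 0 ⇒ local maximum.
The local maximum is h(4) = 278/3.

278/3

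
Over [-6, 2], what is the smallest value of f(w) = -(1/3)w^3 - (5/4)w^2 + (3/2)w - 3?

-39/4

f'(w) = -w^2 - (5/2)w + 3/2, which vanishes at w = -3 and w = 1/2.
Candidates: f(-6) = 15, f(-3) = -39/4, f(1/2) = -125/48, f(2) = -23/3.
The minimum over the interval is -39/4, attained at w = -3.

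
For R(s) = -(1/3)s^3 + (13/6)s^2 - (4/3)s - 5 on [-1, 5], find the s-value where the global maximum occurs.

The derivative is -s^2 + (13/3)s - 4/3, which vanishes at s = 1/3 and s = 4.
Evaluating at the critical points and endpoints: R(-1) = -7/6,  R(1/3) = -845/162,  R(4) = 3,  R(5) = 5/6.
Hence the absolute maximum is 3 at s = 4.

4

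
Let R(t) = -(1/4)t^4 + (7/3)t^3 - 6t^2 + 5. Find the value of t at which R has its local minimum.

Critical points: R'(t) = -t^3 + 7t^2 - 12t vanishes at t = 0, 3, 4.
R''(t) = -3t^2 + 14t - 12. R''(0) = -12 < 0 ⇒ local maximum; R''(3) = 3 > 0 ⇒ local minimum; R''(4) = -4 < 0 ⇒ local maximum.
So the local minimum value is R(3) = -25/4.

3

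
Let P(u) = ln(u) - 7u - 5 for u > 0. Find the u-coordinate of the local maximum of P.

1/7

P'(u) = 1/u − 7 = 0 gives u = 1/7.
P''(u) = -1/u², which is negative for u > 0, so this is a local maximum.
P(1/7) = 1·ln(1/7) - 1 - 5 ≈ -7.9459.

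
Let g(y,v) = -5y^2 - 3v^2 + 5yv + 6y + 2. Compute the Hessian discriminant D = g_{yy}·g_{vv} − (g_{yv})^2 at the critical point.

∂g/∂y = -10y + 5v + 6 = 0 and ∂g/∂v = 5y - 6v = 0, so (y, v) = (36/35, 6/7).
The Hessian has g_{yy} = -10, g_{vv} = -6, g_{yv} = 5, giving D = 35 > 0 with g_{yy} < 0, so the point is a local maximum.
D = (-10)·(-6) − (5)^2 = 35.

35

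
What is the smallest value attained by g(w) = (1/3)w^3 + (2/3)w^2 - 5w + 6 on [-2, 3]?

86/81

Differentiating, g'(w) = w^2 + (4/3)w - 5; whose only zero in [-2, 3] is w = 5/3.
Compare values at every candidate in [-2, 3]: g(-2) = 16; g(5/3) = 86/81; g(3) = 6.
Hence the absolute minimum is 86/81 at w = 5/3.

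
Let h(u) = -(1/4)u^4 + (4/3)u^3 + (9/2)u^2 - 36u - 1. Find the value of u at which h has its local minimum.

h'(u) = -u^3 + 4u^2 + 9u - 36 = 0 at u = -3, 3, 4.
h''(u) = -3u^2 + 8u + 9. h''(-3) = -42 < 0 ⇒ local maximum; h''(3) = 6 > 0 ⇒ local minimum; h''(4) = -7 < 0 ⇒ local maximum.
The local minimum is h(3) = -211/4.

3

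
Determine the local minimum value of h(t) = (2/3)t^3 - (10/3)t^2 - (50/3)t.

h'(t) = 2t^2 - (20/3)t - 50/3. Setting h'(t) = 0 gives t ∈ {-5/3, 5}.
h''(t) = 4t - 20/3. h''(-5/3) = -40/3 < 0 ⇒ local maximum; h''(5) = 40/3 > 0 ⇒ local minimum.
So the local minimum value is h(5) = -250/3.

-250/3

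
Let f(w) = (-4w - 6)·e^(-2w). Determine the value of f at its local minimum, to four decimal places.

f'(w) = (-4)·e^(-2w) + (-4w - 6)·(-2)·e^(-2w) = (8w + 8)·e^(-2w). Since e^(-2w) > 0, the only critical point is w = -1.
f''(-1) has the same sign as 8 > 0, so this is a local minimum.
f(-1) = (-2)·e^(2) ≈ -14.7781.

-14.7781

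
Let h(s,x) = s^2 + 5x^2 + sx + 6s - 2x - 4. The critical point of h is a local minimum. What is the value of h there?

∂h/∂s = 2s + x + 6 = 0 and ∂h/∂x = s + 10x - 2 = 0, so (s, x) = (-62/19, 10/19).
The Hessian has h_{ss} = 2, h_{xx} = 10, h_{sx} = 1, giving D = 19 > 0 with h_{ss} > 0, so the point is a local minimum.
h(-62/19, 10/19) = -272/19.

-272/19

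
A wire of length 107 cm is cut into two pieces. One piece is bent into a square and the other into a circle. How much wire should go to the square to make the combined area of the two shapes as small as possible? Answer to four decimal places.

59.9306

Let x be the length used for the square. Square side x/4; circle radius (107−x)/(2π).
A(x) = (x/4)² + π·((107−x)/(2π))² = x²/16 + (107−x)²/(4π) for 0 ≤ x ≤ 107. A'(x) = x/8 − (107−x)/(2π) = 0 gives x = 4·107/(π+4) ≈ 59.9306.
A'' = 1/8 + 1/(2π) > 0, so this gives the minimum combined area; x ≈ 59.9306 cm to the square.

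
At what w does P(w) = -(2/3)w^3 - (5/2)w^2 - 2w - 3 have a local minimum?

P'(w) = -2w^2 - 5w - 2. Setting P'(w) = 0 gives w ∈ {-2, -1/2}.
Since P''(w) = -4w - 5, we get P''(-2) = 3 > 0 ⇒ local minimum; P''(-1/2) = -3 < 0 ⇒ local maximum.
The local minimum is P(-2) = -11/3.

-2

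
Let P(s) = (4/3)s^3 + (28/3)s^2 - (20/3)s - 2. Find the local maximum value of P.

P'(s) = 4s^2 + (56/3)s - 20/3 = 0 at s = -5, 1/3.
Second-derivative test with P''(s) = 8s + 56/3: P''(-5) = -64/3 < 0 ⇒ local maximum; P''(1/3) = 64/3 > 0 ⇒ local minimum.
The local maximum is P(-5) = 98.

98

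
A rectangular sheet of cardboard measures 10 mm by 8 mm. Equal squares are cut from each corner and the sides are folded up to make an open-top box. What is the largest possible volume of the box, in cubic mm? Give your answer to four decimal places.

52.5138

With cut size x, the volume is V(x) = x(10 − 2x)(8 − 2x) for 0 < x < 4.
V'(x) = 12x^2 − 72x + 80. Setting V'(x) = 0 gives x ≈ 1.4725 (the root in (0, 4)).
V''(x) = 24x − 72 is negative there, so this is the maximum; V ≈ 52.5138.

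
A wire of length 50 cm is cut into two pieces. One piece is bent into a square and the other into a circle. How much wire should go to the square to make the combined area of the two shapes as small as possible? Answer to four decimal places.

Let x be the length used for the square. Square side x/4; circle radius (50−x)/(2π).
A(x) = (x/4)² + π·((50−x)/(2π))² = x²/16 + (50−x)²/(4π) for 0 ≤ x ≤ 50. A'(x) = x/8 − (50−x)/(2π) = 0 gives x = 4·50/(π+4) ≈ 28.0050.
A'' = 1/8 + 1/(2π) > 0, so this gives the minimum combined area; x ≈ 28.0050 cm to the square.

28.0050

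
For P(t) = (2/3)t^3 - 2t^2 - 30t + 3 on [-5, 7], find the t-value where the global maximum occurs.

-3

The derivative is 2t^2 - 4t - 30, which vanishes at t = -3 and t = 5.
Evaluating at the critical points and endpoints: P(-5) = 59/3, P(-3) = 57, P(5) = -341/3, P(7) = -229/3.
Hence the absolute maximum is 57 at t = -3.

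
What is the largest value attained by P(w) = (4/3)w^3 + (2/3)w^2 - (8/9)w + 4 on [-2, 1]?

46/9

P'(w) = 4w^2 + (4/3)w - 8/9, which vanishes at w = -2/3 and w = 1/3.
Evaluating at the critical points and endpoints: P(-2) = -20/9, P(-2/3) = 364/81, P(1/3) = 310/81, P(1) = 46/9.
Hence the absolute maximum is 46/9 at w = 1.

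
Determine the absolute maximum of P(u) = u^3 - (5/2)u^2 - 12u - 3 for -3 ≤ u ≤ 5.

167/27

Differentiating, P'(u) = 3u^2 - 5u - 12; which vanishes at u = -4/3 and u = 3.
Compare values at every candidate in [-3, 5]: P(-3) = -33/2,  P(-4/3) = 167/27,  P(3) = -69/2,  P(5) = -1/2.
So the maximum is P(-4/3) = 167/27.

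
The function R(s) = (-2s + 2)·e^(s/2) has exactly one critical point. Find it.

Differentiating with the product rule gives R'(s) = (-s - 1)·e^(s/2). Since e^(s/2) > 0, the only critical point is s = -1.
R''(-1) has the same sign as -1 < 0, so this is a local maximum.
R(-1) = (4)·e^(-1/2) ≈ 2.4261.

-1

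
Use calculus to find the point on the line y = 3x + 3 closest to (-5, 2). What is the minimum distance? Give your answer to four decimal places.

4.4272

Minimize D(x)^2 = (x + 5)^2 + (3x + 1)^2.
d/dx[D^2] = 2(x + 5) + 2·3·(3x + 1) = 0 ⇒ x = -4/5.
Then y = 3/5 and the distance is √(98/5) ≈ 4.4272.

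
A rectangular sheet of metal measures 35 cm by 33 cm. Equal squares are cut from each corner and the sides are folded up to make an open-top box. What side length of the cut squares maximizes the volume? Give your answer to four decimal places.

With cut size x, the volume is V(x) = x(35 − 2x)(33 − 2x) for 0 < x < 16.5.
V'(x) = 12x^2 − 272x + 1155. Setting V'(x) = 0 gives x ≈ 5.6593 (the root in (0, 16.5)).
V''(x) = 24x − 272 is negative there, so this is the maximum; V ≈ 2905.7444.

5.6593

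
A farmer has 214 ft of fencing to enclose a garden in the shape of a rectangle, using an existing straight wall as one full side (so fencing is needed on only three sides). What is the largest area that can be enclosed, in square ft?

11449/2

Let the sides perpendicular to the wall have length x and the parallel side y, so 2x + y = 214 and the area is A = xy = x(214 − 2x).
A'(x) = 214 − 4x = 0 gives x = 107/2, and A''(x) = −4 < 0 confirms a maximum.
Then y = 214 − 2·107/2 = 107 and A = 11449/2.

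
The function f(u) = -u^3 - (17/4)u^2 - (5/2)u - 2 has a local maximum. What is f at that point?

-173/108

f'(u) = -3u^2 - (17/2)u - 5/2. Setting f'(u) = 0 gives u ∈ {-5/2, -1/3}.
f''(u) = -6u - 17/2. f''(-5/2) = 13/2 > 0 ⇒ local minimum; f''(-1/3) = -13/2 < 0 ⇒ local maximum.
Thus f has its local maximum at u = -1/3, with value -173/108.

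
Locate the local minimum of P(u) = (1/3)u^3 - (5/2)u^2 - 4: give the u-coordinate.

5

P'(u) = u^2 - 5u. Setting P'(u) = 0 gives u ∈ {0, 5}.
P''(u) = 2u - 5. P''(0) = -5 < 0 ⇒ local maximum; P''(5) = 5 > 0 ⇒ local minimum.
The local minimum is P(5) = -149/6.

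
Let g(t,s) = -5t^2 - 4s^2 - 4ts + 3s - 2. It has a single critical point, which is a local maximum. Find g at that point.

∂g/∂t = -10t - 4s = 0 and ∂g/∂s = -4t - 8s + 3 = 0, so (t, s) = (-3/16, 15/32).
The Hessian has g_{tt} = -10, g_{ss} = -8, g_{ts} = -4, giving D = 64 > 0 with g_{tt} < 0, so the point is a local maximum.
g(-3/16, 15/32) = -83/64.

-83/64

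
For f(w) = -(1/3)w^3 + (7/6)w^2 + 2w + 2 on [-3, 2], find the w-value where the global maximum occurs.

-3

f'(w) = -w^2 + (7/3)w + 2, whose only zero in [-3, 2] is w = -2/3.
Candidates: f(-3) = 31/2, f(-2/3) = 104/81, f(2) = 8.
So the maximum is f(-3) = 31/2.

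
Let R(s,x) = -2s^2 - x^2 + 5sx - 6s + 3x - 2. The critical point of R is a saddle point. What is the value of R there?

2/17

∂R/∂s = -4s + 5x - 6 = 0 and ∂R/∂x = 5s - 2x + 3 = 0, so (s, x) = (-3/17, 18/17).
The Hessian has R_{ss} = -4, R_{xx} = -2, R_{sx} = 5, giving D = -17 < 0, so the point is a saddle point.
R(-3/17, 18/17) = 2/17.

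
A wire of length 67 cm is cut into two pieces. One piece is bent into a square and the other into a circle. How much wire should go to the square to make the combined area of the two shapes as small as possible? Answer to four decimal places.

37.5266

Let x be the length used for the square. Square side x/4; circle radius (67−x)/(2π).
A(x) = (x/4)² + π·((67−x)/(2π))² = x²/16 + (67−x)²/(4π) for 0 ≤ x ≤ 67. A'(x) = x/8 − (67−x)/(2π) = 0 gives x = 4·67/(π+4) ≈ 37.5266.
A'' = 1/8 + 1/(2π) > 0, so this gives the minimum combined area; x ≈ 37.5266 cm to the square.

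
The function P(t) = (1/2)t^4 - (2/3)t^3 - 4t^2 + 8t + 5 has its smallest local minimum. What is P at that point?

Critical points: P'(t) = 2t^3 - 2t^2 - 8t + 8 vanishes at t = -2, 1, 2.
Second-derivative test with P''(t) = 6t^2 - 4t - 8: P''(-2) = 24 > 0 ⇒ local minimum; P''(1) = -6 < 0 ⇒ local maximum; P''(2) = 8 > 0 ⇒ local minimum.
Thus P has its smallest local minimum at t = -2, with value -41/3.

-41/3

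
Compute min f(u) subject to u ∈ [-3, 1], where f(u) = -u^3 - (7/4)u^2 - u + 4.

The derivative is -3u^2 - (7/2)u - 1, which vanishes at u = -2/3 and u = -1/2.
Candidates: f(-3) = 73/4, f(-2/3) = 113/27, f(-1/2) = 67/16, f(1) = 1/4.
Hence the absolute minimum is 1/4 at u = 1.

1/4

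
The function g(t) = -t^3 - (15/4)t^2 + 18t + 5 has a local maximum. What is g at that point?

323/16

g'(t) = -3t^2 - (15/2)t + 18. Setting g'(t) = 0 gives t ∈ {-4, 3/2}.
Since g''(t) = -6t - 15/2, we get g''(-4) = 33/2 > 0 ⇒ local minimum; g''(3/2) = -33/2 < 0 ⇒ local maximum.
So the local maximum value is g(3/2) = 323/16.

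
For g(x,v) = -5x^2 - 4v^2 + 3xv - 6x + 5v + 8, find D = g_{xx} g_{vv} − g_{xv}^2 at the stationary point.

71

∂g/∂x = -10x + 3v - 6 = 0 and ∂g/∂v = 3x - 8v + 5 = 0, so (x, v) = (-33/71, 32/71).
The Hessian has g_{xx} = -10, g_{vv} = -8, g_{xv} = 3, giving D = 71 > 0 with g_{xx} < 0, so the point is a local maximum.
D = (-10)·(-8) − (3)^2 = 71.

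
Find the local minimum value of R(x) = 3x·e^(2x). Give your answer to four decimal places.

R'(x) = 3·e^(2x) + (3x)·2·e^(2x) = (6x + 3)·e^(2x). Since e^(2x) > 0, the only critical point is x = -1/2.
R''(-1/2) has the same sign as 6 > 0, so this is a local minimum.
R(-1/2) = (-3/2)·e^(-1) ≈ -0.5518.

-0.5518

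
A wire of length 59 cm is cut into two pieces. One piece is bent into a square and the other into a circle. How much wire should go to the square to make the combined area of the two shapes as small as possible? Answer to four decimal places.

Let x be the length used for the square. Square side x/4; circle radius (59−x)/(2π).
A(x) = (x/4)² + π·((59−x)/(2π))² = x²/16 + (59−x)²/(4π) for 0 ≤ x ≤ 59. A'(x) = x/8 − (59−x)/(2π) = 0 gives x = 4·59/(π+4) ≈ 33.0459.
A'' = 1/8 + 1/(2π) > 0, so this gives the minimum combined area; x ≈ 33.0459 cm to the square.

33.0459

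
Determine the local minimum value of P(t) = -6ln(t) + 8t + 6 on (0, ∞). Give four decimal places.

P'(t) = -6/t + 8 = 0 gives t = 3/4.
P''(t) = 6/t², which is positive for t > 0, so this is a local minimum.
P(3/4) = -6·ln(3/4) + 6 + 6 ≈ 13.7261.

13.7261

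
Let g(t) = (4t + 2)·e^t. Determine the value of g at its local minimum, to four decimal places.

By the product rule, g'(t) = (4t + 6)·e^t. Since e^t > 0, the only critical point is t = -3/2.
g''(-3/2) has the same sign as 4 > 0, so this is a local minimum.
g(-3/2) = (-4)·e^(-3/2) ≈ -0.8925.

-0.8925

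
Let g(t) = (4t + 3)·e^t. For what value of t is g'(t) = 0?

g'(t) = 4·e^t + (4t + 3)·1·e^t = (4t + 7)·e^t. Since e^t > 0, the only critical point is t = -7/4.
g''(-7/4) has the same sign as 4 > 0, so this is a local minimum.
g(-7/4) = (-4)·e^(-7/4) ≈ -0.6951.

-7/4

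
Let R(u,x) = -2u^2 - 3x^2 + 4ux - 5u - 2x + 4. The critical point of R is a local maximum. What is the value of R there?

155/8

∂R/∂u = -4u + 4x - 5 = 0 and ∂R/∂x = 4u - 6x - 2 = 0, so (u, x) = (-19/4, -7/2).
The Hessian has R_{uu} = -4, R_{xx} = -6, R_{ux} = 4, giving D = 8 > 0 with R_{uu} < 0, so the point is a local maximum.
R(-19/4, -7/2) = 155/8.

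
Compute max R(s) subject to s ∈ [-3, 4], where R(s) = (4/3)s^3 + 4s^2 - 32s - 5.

R'(s) = 4s^2 + 8s - 32, whose only zero in [-3, 4] is s = 2.
Evaluating at the critical points and endpoints: R(-3) = 91; R(2) = -127/3; R(4) = 49/3.
Hence the absolute maximum is 91 at s = -3.

91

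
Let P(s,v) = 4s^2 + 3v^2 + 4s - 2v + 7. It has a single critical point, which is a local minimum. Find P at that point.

17/3

∂P/∂s = 8s + 4 = 0 and ∂P/∂v = 6v - 2 = 0, so (s, v) = (-1/2, 1/3).
The Hessian has P_{ss} = 8, P_{vv} = 6, P_{sv} = 0, giving D = 48 > 0 with P_{ss} > 0, so the point is a local minimum.
P(-1/2, 1/3) = 17/3.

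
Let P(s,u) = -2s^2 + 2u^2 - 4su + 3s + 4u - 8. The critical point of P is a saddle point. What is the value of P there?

∂P/∂s = -4s - 4u + 3 = 0 and ∂P/∂u = -4s + 4u + 4 = 0, so (s, u) = (7/8, -1/8).
The Hessian has P_{ss} = -4, P_{uu} = 4, P_{su} = -4, giving D = -32 < 0, so the point is a saddle point.
P(7/8, -1/8) = -111/16.

-111/16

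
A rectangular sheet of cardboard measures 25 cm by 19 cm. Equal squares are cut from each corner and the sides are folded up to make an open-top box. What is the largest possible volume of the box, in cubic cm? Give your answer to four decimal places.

With cut size x, the volume is V(x) = x(25 − 2x)(19 − 2x) for 0 < x < 9.5.
V'(x) = 12x^2 − 176x + 475. Setting V'(x) = 0 gives x ≈ 3.5658 (the root in (0, 9.5)).
V''(x) = 24x − 176 is negative there, so this is the maximum; V ≈ 756.1968.

756.1968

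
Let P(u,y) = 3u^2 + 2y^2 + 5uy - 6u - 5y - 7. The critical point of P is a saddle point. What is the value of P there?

-10

∂P/∂u = 6u + 5y - 6 = 0 and ∂P/∂y = 5u + 4y - 5 = 0, so (u, y) = (1, 0).
The Hessian has P_{uu} = 6, P_{yy} = 4, P_{uy} = 5, giving D = -1 < 0, so the point is a saddle point.
P(1, 0) = -10.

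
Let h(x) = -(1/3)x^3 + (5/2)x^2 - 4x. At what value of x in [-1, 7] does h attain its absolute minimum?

7

Differentiating, h'(x) = -x^2 + 5x - 4; which vanishes at x = 1 and x = 4.
Compare values at every candidate in [-1, 7]: h(-1) = 41/6; h(1) = -11/6; h(4) = 8/3; h(7) = -119/6.
The minimum over the interval is -119/6, attained at x = 7.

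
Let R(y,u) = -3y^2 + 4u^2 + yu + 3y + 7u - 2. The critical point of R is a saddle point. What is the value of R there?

-230/49

∂R/∂y = -6y + u + 3 = 0 and ∂R/∂u = y + 8u + 7 = 0, so (y, u) = (17/49, -45/49).
The Hessian has R_{yy} = -6, R_{uu} = 8, R_{yu} = 1, giving D = -49 < 0, so the point is a saddle point.
R(17/49, -45/49) = -230/49.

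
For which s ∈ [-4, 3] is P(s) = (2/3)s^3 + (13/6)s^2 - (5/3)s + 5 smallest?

-4

Differentiating, P'(s) = 2s^2 + (13/3)s - 5/3; which vanishes at s = -5/2 and s = 1/3.
Evaluating at the critical points and endpoints: P(-4) = 11/3; P(-5/2) = 295/24; P(1/3) = 763/162; P(3) = 75/2.
Hence the absolute minimum is 11/3 at s = -4.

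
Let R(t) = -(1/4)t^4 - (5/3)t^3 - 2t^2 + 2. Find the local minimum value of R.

R'(t) = -t^3 - 5t^2 - 4t. Setting R'(t) = 0 gives t ∈ {-4, -1, 0}.
R''(t) = -3t^2 - 10t - 4. R''(-4) = -12 < 0 ⇒ local maximum; R''(-1) = 3 > 0 ⇒ local minimum; R''(0) = -4 < 0 ⇒ local maximum.
Thus R has its local minimum at t = -1, with value 17/12.

17/12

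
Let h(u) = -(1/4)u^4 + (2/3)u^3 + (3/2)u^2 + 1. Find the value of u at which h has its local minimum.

h'(u) = -u^3 + 2u^2 + 3u = 0 at u = -1, 0, 3.
h''(u) = -3u^2 + 4u + 3. h''(-1) = -4 < 0 ⇒ local maximum; h''(0) = 3 > 0 ⇒ local minimum; h''(3) = -12 < 0 ⇒ local maximum.
The local minimum is h(0) = 1.

0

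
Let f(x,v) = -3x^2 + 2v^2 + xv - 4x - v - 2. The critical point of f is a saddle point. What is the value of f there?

-1

∂f/∂x = -6x + v - 4 = 0 and ∂f/∂v = x + 4v - 1 = 0, so (x, v) = (-3/5, 2/5).
The Hessian has f_{xx} = -6, f_{vv} = 4, f_{xv} = 1, giving D = -25 < 0, so the point is a saddle point.
f(-3/5, 2/5) = -1.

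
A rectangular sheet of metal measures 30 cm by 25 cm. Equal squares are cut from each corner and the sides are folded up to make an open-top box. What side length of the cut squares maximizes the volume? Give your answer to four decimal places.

4.5269

With cut size x, the volume is V(x) = x(30 − 2x)(25 − 2x) for 0 < x < 12.5.
V'(x) = 12x^2 − 220x + 750. Setting V'(x) = 0 gives x ≈ 4.5269 (the root in (0, 12.5)).
V''(x) = 24x − 220 is negative there, so this is the maximum; V ≈ 1512.0403.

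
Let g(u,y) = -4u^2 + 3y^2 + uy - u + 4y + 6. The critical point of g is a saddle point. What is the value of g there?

237/49

∂g/∂u = -8u + y - 1 = 0 and ∂g/∂y = u + 6y + 4 = 0, so (u, y) = (-10/49, -31/49).
The Hessian has g_{uu} = -8, g_{yy} = 6, g_{uy} = 1, giving D = -49 < 0, so the point is a saddle point.
g(-10/49, -31/49) = 237/49.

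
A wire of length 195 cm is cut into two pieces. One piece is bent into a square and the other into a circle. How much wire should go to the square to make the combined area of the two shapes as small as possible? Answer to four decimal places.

Let x be the length used for the square. Square side x/4; circle radius (195−x)/(2π).
A(x) = (x/4)² + π·((195−x)/(2π))² = x²/16 + (195−x)²/(4π) for 0 ≤ x ≤ 195. A'(x) = x/8 − (195−x)/(2π) = 0 gives x = 4·195/(π+4) ≈ 109.2193.
A'' = 1/8 + 1/(2π) > 0, so this gives the minimum combined area; x ≈ 109.2193 cm to the square.

109.2193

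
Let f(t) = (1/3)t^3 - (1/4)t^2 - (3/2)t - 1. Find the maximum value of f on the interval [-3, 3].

5/4

Differentiating, f'(t) = t^2 - (1/2)t - 3/2; which vanishes at t = -1 and t = 3/2.
Evaluating at the critical points and endpoints: f(-3) = -31/4; f(-1) = -1/12; f(3/2) = -43/16; f(3) = 5/4.
So the maximum is f(3) = 5/4.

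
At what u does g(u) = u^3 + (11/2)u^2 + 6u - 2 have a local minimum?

Critical points: g'(u) = 3u^2 + 11u + 6 vanishes at u = -3, -2/3.
Since g''(u) = 6u + 11, we get g''(-3) = -7 < 0 ⇒ local maximum; g''(-2/3) = 7 > 0 ⇒ local minimum.
The local minimum is g(-2/3) = -104/27.

-2/3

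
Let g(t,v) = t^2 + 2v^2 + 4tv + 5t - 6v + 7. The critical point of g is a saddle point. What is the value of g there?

∂g/∂t = 2t + 4v + 5 = 0 and ∂g/∂v = 4t + 4v - 6 = 0, so (t, v) = (11/2, -4).
The Hessian has g_{tt} = 2, g_{vv} = 4, g_{tv} = 4, giving D = -8 < 0, so the point is a saddle point.
g(11/2, -4) = 131/4.

131/4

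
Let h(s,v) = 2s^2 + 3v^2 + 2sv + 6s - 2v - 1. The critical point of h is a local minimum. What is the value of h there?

∂h/∂s = 4s + 2v + 6 = 0 and ∂h/∂v = 2s + 6v - 2 = 0, so (s, v) = (-2, 1).
The Hessian has h_{ss} = 4, h_{vv} = 6, h_{sv} = 2, giving D = 20 > 0 with h_{ss} > 0, so the point is a local minimum.
h(-2, 1) = -8.

-8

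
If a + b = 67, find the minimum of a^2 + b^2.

With a + b = 67, a^2 + b^2 = a^2 + (67 − a)^2.
The derivative 2a − 2(67 − a) = 4a − 134 vanishes at a = 67/2; second derivative 4 > 0, a minimum.
The minimum is 2·(67/2)^2 = 4489/2.

4489/2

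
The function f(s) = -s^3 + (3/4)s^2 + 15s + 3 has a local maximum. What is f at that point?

f'(s) = -3s^2 + (3/2)s + 15 = 0 at s = -2, 5/2.
Since f''(s) = -6s + 3/2, we get f''(-2) = 27/2 > 0 ⇒ local minimum; f''(5/2) = -27/2 < 0 ⇒ local maximum.
The local maximum is f(5/2) = 473/16.

473/16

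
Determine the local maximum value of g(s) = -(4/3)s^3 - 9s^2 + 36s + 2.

125/4

g'(s) = -4s^2 - 18s + 36. Setting g'(s) = 0 gives s ∈ {-6, 3/2}.
Second-derivative test with g''(s) = -8s - 18: g''(-6) = 30 > 0 ⇒ local minimum; g''(3/2) = -30 < 0 ⇒ local maximum.
Thus g has its local maximum at s = 3/2, with value 125/4.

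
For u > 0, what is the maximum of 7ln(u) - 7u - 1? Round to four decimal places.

-8.0000

g'(u) = 7/u − 7 = 0 gives u = 1.
g''(u) = -7/u², which is negative for u > 0, so this is a local maximum.
g(1) = 7·ln(1) - 7 - 1 ≈ -8.0000.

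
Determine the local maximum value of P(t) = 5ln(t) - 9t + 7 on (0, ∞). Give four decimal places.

P'(t) = 5/t − 9 = 0 gives t = 5/9.
P''(t) = -5/t², which is negative for t > 0, so this is a local maximum.
P(5/9) = 5·ln(5/9) - 5 + 7 ≈ -0.9389.

-0.9389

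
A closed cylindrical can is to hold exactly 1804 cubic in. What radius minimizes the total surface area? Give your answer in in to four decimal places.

6.5971

With radius r and height h, πr²h = 1804 so h = 1804/(πr²), and S(r) = 2πr² + 2πrh = 2πr² + 2·1804/r.
S'(r) = 4πr − 2·1804/r² = 0 ⇒ r³ = 1804/(2π), so r ≈ 6.5971 and h = 2r ≈ 13.1942.
S''(r) = 4π + 4·1804/r³ > 0, so this is the minimum; S ≈ 820.3621.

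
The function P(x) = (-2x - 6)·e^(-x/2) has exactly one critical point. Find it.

-1

By the product rule, P'(x) = (x + 1)·e^(-x/2). Since e^(-x/2) > 0, the only critical point is x = -1.
P''(-1) has the same sign as 1 > 0, so this is a local minimum.
P(-1) = (-4)·e^(1/2) ≈ -6.5949.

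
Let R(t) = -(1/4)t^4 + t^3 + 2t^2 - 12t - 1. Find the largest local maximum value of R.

19

Critical points: R'(t) = -t^3 + 3t^2 + 4t - 12 vanishes at t = -2, 2, 3.
Since R''(t) = -3t^2 + 6t + 4, we get R''(-2) = -20 < 0 ⇒ local maximum; R''(2) = 4 > 0 ⇒ local minimum; R''(3) = -5 < 0 ⇒ local maximum.
Thus R has its largest local maximum at t = -2, with value 19.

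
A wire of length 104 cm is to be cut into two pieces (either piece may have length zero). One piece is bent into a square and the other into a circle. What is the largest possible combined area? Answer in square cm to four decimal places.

Let x be the length used for the square. Square side x/4; circle radius (104−x)/(2π).
A(x) = (x/4)² + π·((104−x)/(2π))² = x²/16 + (104−x)²/(4π) for 0 ≤ x ≤ 104. A'(x) = x/8 − (104−x)/(2π) = 0 gives x = 4·104/(π+4) ≈ 58.2503.
A'' > 0, so the interior critical point is a minimum; the maximum is at an endpoint. A(0) = 860.7099 and A(104) = 676.0000, so the largest area is 860.7099.

860.7099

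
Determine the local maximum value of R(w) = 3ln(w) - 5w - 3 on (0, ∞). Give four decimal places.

-7.5325

R'(w) = 3/w − 5 = 0 gives w = 3/5.
R''(w) = -3/w², which is negative for w > 0, so this is a local maximum.
R(3/5) = 3·ln(3/5) - 3 - 3 ≈ -7.5325.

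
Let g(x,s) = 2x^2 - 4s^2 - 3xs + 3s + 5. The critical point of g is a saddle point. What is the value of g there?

∂g/∂x = 4x - 3s = 0 and ∂g/∂s = -3x - 8s + 3 = 0, so (x, s) = (9/41, 12/41).
The Hessian has g_{xx} = 4, g_{ss} = -8, g_{xs} = -3, giving D = -41 < 0, so the point is a saddle point.
g(9/41, 12/41) = 223/41.

223/41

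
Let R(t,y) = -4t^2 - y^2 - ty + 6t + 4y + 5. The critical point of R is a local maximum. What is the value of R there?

∂R/∂t = -8t - y + 6 = 0 and ∂R/∂y = -t - 2y + 4 = 0, so (t, y) = (8/15, 26/15).
The Hessian has R_{tt} = -8, R_{yy} = -2, R_{ty} = -1, giving D = 15 > 0 with R_{tt} < 0, so the point is a local maximum.
R(8/15, 26/15) = 151/15.

151/15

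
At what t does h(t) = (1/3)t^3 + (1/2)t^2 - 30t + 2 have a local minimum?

5

h'(t) = t^2 + t - 30 = 0 at t = -6, 5.
h''(t) = 2t + 1. h''(-6) = -11 < 0 ⇒ local maximum; h''(5) = 11 > 0 ⇒ local minimum.
The local minimum is h(5) = -563/6.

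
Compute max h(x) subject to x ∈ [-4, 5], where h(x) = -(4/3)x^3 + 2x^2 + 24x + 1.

h'(x) = -4x^2 + 4x + 24, which vanishes at x = -2 and x = 3.
Compare values at every candidate in [-4, 5]: h(-4) = 67/3, h(-2) = -85/3, h(3) = 55, h(5) = 13/3.
Hence the absolute maximum is 55 at x = 3.

55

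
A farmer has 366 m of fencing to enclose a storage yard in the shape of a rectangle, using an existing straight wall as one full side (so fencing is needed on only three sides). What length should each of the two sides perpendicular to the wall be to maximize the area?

Let the sides perpendicular to the wall have length x and the parallel side y, so 2x + y = 366 and the area is A = xy = x(366 − 2x).
A'(x) = 366 − 4x = 0 gives x = 183/2, and A''(x) = −4 < 0 confirms a maximum.
Then y = 366 − 2·183/2 = 183 and A = 33489/2.

183/2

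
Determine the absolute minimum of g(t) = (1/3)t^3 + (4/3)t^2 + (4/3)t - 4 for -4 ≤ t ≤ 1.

The derivative is t^2 + (8/3)t + 4/3, which vanishes at t = -2 and t = -2/3.
Evaluating at the critical points and endpoints: g(-4) = -28/3,  g(-2) = -4,  g(-2/3) = -356/81,  g(1) = -1.
The minimum over the interval is -28/3, attained at t = -4.

-28/3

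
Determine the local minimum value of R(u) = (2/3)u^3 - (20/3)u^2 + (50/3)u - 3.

Critical points: R'(u) = 2u^2 - (40/3)u + 50/3 vanishes at u = 5/3, 5.
Since R''(u) = 4u - 40/3, we get R''(5/3) = -20/3 < 0 ⇒ local maximum; R''(5) = 20/3 > 0 ⇒ local minimum.
Thus R has its local minimum at u = 5, with value -3.

-3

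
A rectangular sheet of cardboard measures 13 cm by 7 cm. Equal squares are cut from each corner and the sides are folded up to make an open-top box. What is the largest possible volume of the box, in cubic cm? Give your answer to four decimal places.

With cut size x, the volume is V(x) = x(13 − 2x)(7 − 2x) for 0 < x < 3.5.
V'(x) = 12x^2 − 80x + 91. Setting V'(x) = 0 gives x ≈ 1.4551 (the root in (0, 3.5)).
V''(x) = 24x − 80 is negative there, so this is the maximum; V ≈ 60.0451.

60.0451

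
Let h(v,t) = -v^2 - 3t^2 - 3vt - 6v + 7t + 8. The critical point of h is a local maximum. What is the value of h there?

307/3

∂h/∂v = -2v - 3t - 6 = 0 and ∂h/∂t = -3v - 6t + 7 = 0, so (v, t) = (-19, 32/3).
The Hessian has h_{vv} = -2, h_{tt} = -6, h_{vt} = -3, giving D = 3 > 0 with h_{vv} < 0, so the point is a local maximum.
h(-19, 32/3) = 307/3.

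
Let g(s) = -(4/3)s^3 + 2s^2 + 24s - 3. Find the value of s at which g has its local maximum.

Critical points: g'(s) = -4s^2 + 4s + 24 vanishes at s = -2, 3.
g''(s) = -8s + 4. g''(-2) = 20 > 0 ⇒ local minimum; g''(3) = -20 < 0 ⇒ local maximum.
Thus g has its local maximum at s = 3, with value 51.

3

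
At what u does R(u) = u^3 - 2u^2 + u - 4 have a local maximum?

1/3

R'(u) = 3u^2 - 4u + 1. Setting R'(u) = 0 gives u ∈ {1/3, 1}.
Second-derivative test with R''(u) = 6u - 4: R''(1/3) = -2 < 0 ⇒ local maximum; R''(1) = 2 > 0 ⇒ local minimum.
The local maximum is R(1/3) = -104/27.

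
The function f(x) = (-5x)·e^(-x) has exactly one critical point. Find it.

By the product rule, f'(x) = (5x - 5)·e^(-x). Since e^(-x) > 0, the only critical point is x = 1.
f''(1) has the same sign as 5 > 0, so this is a local minimum.
f(1) = (-5)·e^(-1) ≈ -1.8394.

1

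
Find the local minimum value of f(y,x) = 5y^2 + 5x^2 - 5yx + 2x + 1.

11/15

∂f/∂y = 10y - 5x = 0 and ∂f/∂x = -5y + 10x + 2 = 0, so (y, x) = (-2/15, -4/15).
The Hessian has f_{yy} = 10, f_{xx} = 10, f_{yx} = -5, giving D = 75 > 0 with f_{yy} > 0, so the point is a local minimum.
f(-2/15, -4/15) = 11/15.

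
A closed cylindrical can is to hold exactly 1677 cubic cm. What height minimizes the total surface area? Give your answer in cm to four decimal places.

12.8770

With radius r and height h, πr²h = 1677 so h = 1677/(πr²), and S(r) = 2πr² + 2πrh = 2πr² + 2·1677/r.
S'(r) = 4πr − 2·1677/r² = 0 ⇒ r³ = 1677/(2π), so r ≈ 6.4385 and h = 2r ≈ 12.8770.
S''(r) = 4π + 4·1677/r³ > 0, so this is the minimum; S ≈ 781.3937.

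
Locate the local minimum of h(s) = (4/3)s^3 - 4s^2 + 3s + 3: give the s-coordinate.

Critical points: h'(s) = 4s^2 - 8s + 3 vanishes at s = 1/2, 3/2.
Since h''(s) = 8s - 8, we get h''(1/2) = -4 < 0 ⇒ local maximum; h''(3/2) = 4 > 0 ⇒ local minimum.
So the local minimum value is h(3/2) = 3.

3/2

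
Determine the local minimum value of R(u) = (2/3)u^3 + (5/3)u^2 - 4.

-4

R'(u) = 2u^2 + (10/3)u. Setting R'(u) = 0 gives u ∈ {-5/3, 0}.
R''(u) = 4u + 10/3. R''(-5/3) = -10/3 < 0 ⇒ local maximum; R''(0) = 10/3 > 0 ⇒ local minimum.
The local minimum is R(0) = -4.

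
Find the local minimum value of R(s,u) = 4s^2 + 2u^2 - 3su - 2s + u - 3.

∂R/∂s = 8s - 3u - 2 = 0 and ∂R/∂u = -3s + 4u + 1 = 0, so (s, u) = (5/23, -2/23).
The Hessian has R_{ss} = 8, R_{uu} = 4, R_{su} = -3, giving D = 23 > 0 with R_{ss} > 0, so the point is a local minimum.
R(5/23, -2/23) = -75/23.

-75/23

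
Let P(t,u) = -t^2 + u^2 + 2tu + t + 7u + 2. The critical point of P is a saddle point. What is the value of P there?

-23/4

∂P/∂t = -2t + 2u + 1 = 0 and ∂P/∂u = 2t + 2u + 7 = 0, so (t, u) = (-3/2, -2).
The Hessian has P_{tt} = -2, P_{uu} = 2, P_{tu} = 2, giving D = -8 < 0, so the point is a saddle point.
P(-3/2, -2) = -23/4.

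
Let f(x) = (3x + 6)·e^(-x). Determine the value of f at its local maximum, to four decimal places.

8.1548

f'(x) = 3·e^(-x) + (3x + 6)·(-1)·e^(-x) = (-3x - 3)·e^(-x). Since e^(-x) > 0, the only critical point is x = -1.
f''(-1) has the same sign as -3 < 0, so this is a local maximum.
f(-1) = (3)·e^(1) ≈ 8.1548.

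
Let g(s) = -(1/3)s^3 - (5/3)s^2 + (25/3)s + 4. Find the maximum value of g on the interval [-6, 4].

949/81

The derivative is -s^2 - (10/3)s + 25/3, which vanishes at s = -5 and s = 5/3.
Candidates: g(-6) = -34; g(-5) = -113/3; g(5/3) = 949/81; g(4) = -32/3.
The maximum over the interval is 949/81, attained at s = 5/3.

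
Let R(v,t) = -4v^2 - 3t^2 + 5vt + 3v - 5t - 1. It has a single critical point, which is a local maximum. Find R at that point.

∂R/∂v = -8v + 5t + 3 = 0 and ∂R/∂t = 5v - 6t - 5 = 0, so (v, t) = (-7/23, -25/23).
The Hessian has R_{vv} = -8, R_{tt} = -6, R_{vt} = 5, giving D = 23 > 0 with R_{vv} < 0, so the point is a local maximum.
R(-7/23, -25/23) = 29/23.

29/23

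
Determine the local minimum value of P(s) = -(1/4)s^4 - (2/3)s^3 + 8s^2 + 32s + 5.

-77/3

P'(s) = -s^3 - 2s^2 + 16s + 32. Setting P'(s) = 0 gives s ∈ {-4, -2, 4}.
Since P''(s) = -3s^2 - 4s + 16, we get P''(-4) = -16 < 0 ⇒ local maximum; P''(-2) = 12 > 0 ⇒ local minimum; P''(4) = -48 < 0 ⇒ local maximum.
The local minimum is P(-2) = -77/3.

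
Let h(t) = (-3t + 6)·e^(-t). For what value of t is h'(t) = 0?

3

Differentiating with the product rule gives h'(t) = (3t - 9)·e^(-t). Since e^(-t) > 0, the only critical point is t = 3.
h''(3) has the same sign as 3 > 0, so this is a local minimum.
h(3) = (-3)·e^(-3) ≈ -0.1494.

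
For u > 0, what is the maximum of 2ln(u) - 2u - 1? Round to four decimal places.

R'(u) = 2/u − 2 = 0 gives u = 1.
R''(u) = -2/u², which is negative for u > 0, so this is a local maximum.
R(1) = 2·ln(1) - 2 - 1 ≈ -3.0000.

-3.0000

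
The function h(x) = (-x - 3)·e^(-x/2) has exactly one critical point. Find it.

Differentiating with the product rule gives h'(x) = ((1/2)x + 1/2)·e^(-x/2). Since e^(-x/2) > 0, the only critical point is x = -1.
h''(-1) has the same sign as 1/2 > 0, so this is a local minimum.
h(-1) = (-2)·e^(1/2) ≈ -3.2974.

-1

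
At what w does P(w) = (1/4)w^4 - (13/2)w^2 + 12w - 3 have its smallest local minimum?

-4

P'(w) = w^3 - 13w + 12. Setting P'(w) = 0 gives w ∈ {-4, 1, 3}.
Since P''(w) = 3w^2 - 13, we get P''(-4) = 35 > 0 ⇒ local minimum; P''(1) = -10 < 0 ⇒ local maximum; P''(3) = 14 > 0 ⇒ local minimum.
So the smallest local minimum value is P(-4) = -91.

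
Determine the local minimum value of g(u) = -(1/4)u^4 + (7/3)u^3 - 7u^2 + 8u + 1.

11/3

g'(u) = -u^3 + 7u^2 - 14u + 8. Setting g'(u) = 0 gives u ∈ {1, 2, 4}.
g''(u) = -3u^2 + 14u - 14. g''(1) = -3 < 0 ⇒ local maximum; g''(2) = 2 > 0 ⇒ local minimum; g''(4) = -6 < 0 ⇒ local maximum.
The local minimum is g(2) = 11/3.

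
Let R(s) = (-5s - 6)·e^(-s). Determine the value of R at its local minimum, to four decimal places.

R'(s) = (-5)·e^(-s) + (-5s - 6)·(-1)·e^(-s) = (5s + 1)·e^(-s). Since e^(-s) > 0, the only critical point is s = -1/5.
R''(-1/5) has the same sign as 5 > 0, so this is a local minimum.
R(-1/5) = (-5)·e^(1/5) ≈ -6.1070.

-6.1070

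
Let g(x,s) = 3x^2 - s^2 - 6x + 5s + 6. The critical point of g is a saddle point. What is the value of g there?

∂g/∂x = 6x - 6 = 0 and ∂g/∂s = -2s + 5 = 0, so (x, s) = (1, 5/2).
The Hessian has g_{xx} = 6, g_{ss} = -2, g_{xs} = 0, giving D = -12 < 0, so the point is a saddle point.
g(1, 5/2) = 37/4.

37/4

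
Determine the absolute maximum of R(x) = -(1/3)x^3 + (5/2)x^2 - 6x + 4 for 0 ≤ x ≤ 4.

4

Differentiating, R'(x) = -x^2 + 5x - 6; which vanishes at x = 2 and x = 3.
Evaluating at the critical points and endpoints: R(0) = 4, R(2) = -2/3, R(3) = -1/2, R(4) = -4/3.
The maximum over the interval is 4, attained at x = 0.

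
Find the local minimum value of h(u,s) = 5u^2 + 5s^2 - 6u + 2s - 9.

∂h/∂u = 10u - 6 = 0 and ∂h/∂s = 10s + 2 = 0, so (u, s) = (3/5, -1/5).
The Hessian has h_{uu} = 10, h_{ss} = 10, h_{us} = 0, giving D = 100 > 0 with h_{uu} > 0, so the point is a local minimum.
h(3/5, -1/5) = -11.

-11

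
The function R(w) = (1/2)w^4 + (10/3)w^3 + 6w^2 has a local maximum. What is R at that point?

R'(w) = 2w^3 + 10w^2 + 12w = 0 at w = -3, -2, 0.
Second-derivative test with R''(w) = 6w^2 + 20w + 12: R''(-3) = 6 > 0 ⇒ local minimum; R''(-2) = -4 < 0 ⇒ local maximum; R''(0) = 12 > 0 ⇒ local minimum.
The local maximum is R(-2) = 16/3.

16/3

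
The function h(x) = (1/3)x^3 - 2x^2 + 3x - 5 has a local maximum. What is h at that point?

Critical points: h'(x) = x^2 - 4x + 3 vanishes at x = 1, 3.
Since h''(x) = 2x - 4, we get h''(1) = -2 < 0 ⇒ local maximum; h''(3) = 2 > 0 ⇒ local minimum.
So the local maximum value is h(1) = -11/3.

-11/3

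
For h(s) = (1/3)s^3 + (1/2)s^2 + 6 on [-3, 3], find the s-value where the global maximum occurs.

Differentiating, h'(s) = s^2 + s; which vanishes at s = -1 and s = 0.
Compare values at every candidate in [-3, 3]: h(-3) = 3/2, h(-1) = 37/6, h(0) = 6, h(3) = 39/2.
The maximum over the interval is 39/2, attained at s = 3.

3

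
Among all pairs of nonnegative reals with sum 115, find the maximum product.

With x + y = 115, the product is P(x) = x(115 − x).
P'(x) = 115 − 2x = 0 gives x = 115/2; P'' = −2 < 0, so this is the maximum.
P = 115/2·115/2 = 13225/4.

13225/4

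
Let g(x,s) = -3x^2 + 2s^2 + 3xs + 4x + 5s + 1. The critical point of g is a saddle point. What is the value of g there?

-70/33

∂g/∂x = -6x + 3s + 4 = 0 and ∂g/∂s = 3x + 4s + 5 = 0, so (x, s) = (1/33, -14/11).
The Hessian has g_{xx} = -6, g_{ss} = 4, g_{xs} = 3, giving D = -33 < 0, so the point is a saddle point.
g(1/33, -14/11) = -70/33.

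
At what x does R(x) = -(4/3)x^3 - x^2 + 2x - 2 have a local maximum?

1/2

R'(x) = -4x^2 - 2x + 2 = 0 at x = -1, 1/2.
R''(x) = -8x - 2. R''(-1) = 6 > 0 ⇒ local minimum; R''(1/2) = -6 < 0 ⇒ local maximum.
Thus R has its local maximum at x = 1/2, with value -17/12.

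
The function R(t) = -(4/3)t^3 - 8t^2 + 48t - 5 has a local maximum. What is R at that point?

145/3

R'(t) = -4t^2 - 16t + 48 = 0 at t = -6, 2.
R''(t) = -8t - 16. R''(-6) = 32 > 0 ⇒ local minimum; R''(2) = -32 < 0 ⇒ local maximum.
So the local maximum value is R(2) = 145/3.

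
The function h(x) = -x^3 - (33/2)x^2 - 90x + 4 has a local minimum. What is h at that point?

166

Critical points: h'(x) = -3x^2 - 33x - 90 vanishes at x = -6, -5.
Second-derivative test with h''(x) = -6x - 33: h''(-6) = 3 > 0 ⇒ local minimum; h''(-5) = -3 < 0 ⇒ local maximum.
So the local minimum value is h(-6) = 166.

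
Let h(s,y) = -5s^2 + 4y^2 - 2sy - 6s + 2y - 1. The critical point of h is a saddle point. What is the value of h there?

4/21

∂h/∂s = -10s - 2y - 6 = 0 and ∂h/∂y = -2s + 8y + 2 = 0, so (s, y) = (-11/21, -8/21).
The Hessian has h_{ss} = -10, h_{yy} = 8, h_{sy} = -2, giving D = -84 < 0, so the point is a saddle point.
h(-11/21, -8/21) = 4/21.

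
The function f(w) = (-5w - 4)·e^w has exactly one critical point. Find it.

-9/5

f'(w) = (-5)·e^w + (-5w - 4)·1·e^w = (-5w - 9)·e^w. Since e^w > 0, the only critical point is w = -9/5.
f''(-9/5) has the same sign as -5 < 0, so this is a local maximum.
f(-9/5) = (5)·e^(-9/5) ≈ 0.8265.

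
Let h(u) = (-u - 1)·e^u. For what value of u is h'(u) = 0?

-2

By the product rule, h'(u) = (-u - 2)·e^u. Since e^u > 0, the only critical point is u = -2.
h''(-2) has the same sign as -1 < 0, so this is a local maximum.
h(-2) = (1)·e^(-2) ≈ 0.1353.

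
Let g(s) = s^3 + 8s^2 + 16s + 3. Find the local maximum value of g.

3

g'(s) = 3s^2 + 16s + 16. Setting g'(s) = 0 gives s ∈ {-4, -4/3}.
Since g''(s) = 6s + 16, we get g''(-4) = -8 < 0 ⇒ local maximum; g''(-4/3) = 8 > 0 ⇒ local minimum.
So the local maximum value is g(-4) = 3.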